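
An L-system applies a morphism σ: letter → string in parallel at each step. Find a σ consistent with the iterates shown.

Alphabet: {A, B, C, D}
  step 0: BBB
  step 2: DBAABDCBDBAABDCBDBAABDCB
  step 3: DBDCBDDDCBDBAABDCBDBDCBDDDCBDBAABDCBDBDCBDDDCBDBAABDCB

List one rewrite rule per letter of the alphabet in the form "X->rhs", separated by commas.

  step 2 ⇒ step 3: DBAABDCBDBAABDCBDBAABDCB ⇒ DB·DCB·D·D·DCB·DB·AAB·DCB·DB·DCB·D·D·DCB·DB·AAB·DCB·DB·DCB·D·D·DCB·DB·AAB·DCB
    A ↦ D
    B ↦ DCB
    C ↦ AAB
    D ↦ DB

A->D, B->DCB, C->AAB, D->DB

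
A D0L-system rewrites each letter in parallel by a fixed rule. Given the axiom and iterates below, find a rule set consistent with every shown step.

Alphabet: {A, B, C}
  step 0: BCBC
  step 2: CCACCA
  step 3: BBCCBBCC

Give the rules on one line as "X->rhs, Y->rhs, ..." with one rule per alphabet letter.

  step 2 ⇒ step 3: CCACCA ⇒ B·B·CC·B·B·CC
    A ↦ CC
    C ↦ B
    B ↦ A  (constrained at step 0)

A->CC, B->A, C->B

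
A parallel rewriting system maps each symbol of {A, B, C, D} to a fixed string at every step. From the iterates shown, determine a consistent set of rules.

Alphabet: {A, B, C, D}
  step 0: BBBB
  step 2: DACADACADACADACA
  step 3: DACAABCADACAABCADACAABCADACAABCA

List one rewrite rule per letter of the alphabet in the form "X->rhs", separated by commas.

  step 2 ⇒ step 3: DACADACADACADACA ⇒ DA·CA·AB·CA·DA·CA·AB·CA·DA·CA·AB·CA·DA·CA·AB·CA
    A ↦ CA
    C ↦ AB
    D ↦ DA
    B ↦ DA  (constrained at step 0)

A->CA, B->DA, C->AB, D->DA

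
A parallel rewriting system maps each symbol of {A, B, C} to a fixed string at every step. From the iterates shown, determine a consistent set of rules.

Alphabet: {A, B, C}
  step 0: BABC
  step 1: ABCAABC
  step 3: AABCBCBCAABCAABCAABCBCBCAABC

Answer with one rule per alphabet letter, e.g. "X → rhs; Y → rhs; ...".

  step 0 ⇒ step 1: BABC ⇒ A·BC·A·ABC
    A ↦ BC
    B ↦ A
    C ↦ ABC

A->BC, B->A, C->ABC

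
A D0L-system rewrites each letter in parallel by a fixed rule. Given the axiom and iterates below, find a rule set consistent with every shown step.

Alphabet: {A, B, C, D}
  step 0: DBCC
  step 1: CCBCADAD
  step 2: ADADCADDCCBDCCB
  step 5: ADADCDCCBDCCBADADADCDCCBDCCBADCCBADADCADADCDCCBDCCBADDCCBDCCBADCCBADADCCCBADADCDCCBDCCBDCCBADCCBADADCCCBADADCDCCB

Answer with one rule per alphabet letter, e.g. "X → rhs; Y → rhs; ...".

A->D, B->C, C->AD, D->CCB

  step 1 ⇒ step 2: CCBCADAD ⇒ AD·AD·C·AD·D·CCB·D·CCB
    A ↦ D
    B ↦ C
    C ↦ AD
    D ↦ CCB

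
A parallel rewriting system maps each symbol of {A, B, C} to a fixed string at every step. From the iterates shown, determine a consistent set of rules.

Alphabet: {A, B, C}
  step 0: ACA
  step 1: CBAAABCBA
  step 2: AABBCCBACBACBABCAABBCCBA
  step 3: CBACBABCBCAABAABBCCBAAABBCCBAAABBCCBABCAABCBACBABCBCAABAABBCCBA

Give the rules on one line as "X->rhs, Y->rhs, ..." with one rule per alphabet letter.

  step 2 ⇒ step 3: AABBCCBACBACBABCAABBCCBA ⇒ CBA·CBA·BC·BC·AAB·AAB·BC·CBA·AAB·BC·CBA·AAB·BC·CBA·BC·AAB·CBA·CBA·BC·BC·AAB·AAB·BC·CBA
    A ↦ CBA
    B ↦ BC
    C ↦ AAB

A->CBA, B->BC, C->AAB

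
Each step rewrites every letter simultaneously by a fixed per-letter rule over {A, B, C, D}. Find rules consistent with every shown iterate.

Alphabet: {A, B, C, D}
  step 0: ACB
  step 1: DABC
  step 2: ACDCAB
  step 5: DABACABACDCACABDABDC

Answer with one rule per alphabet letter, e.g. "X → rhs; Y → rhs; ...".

A->D, B->C, C->AB, D->AC

  step 1 ⇒ step 2: DABC ⇒ AC·D·C·AB
    A ↦ D
    B ↦ C
    C ↦ AB
    D ↦ AC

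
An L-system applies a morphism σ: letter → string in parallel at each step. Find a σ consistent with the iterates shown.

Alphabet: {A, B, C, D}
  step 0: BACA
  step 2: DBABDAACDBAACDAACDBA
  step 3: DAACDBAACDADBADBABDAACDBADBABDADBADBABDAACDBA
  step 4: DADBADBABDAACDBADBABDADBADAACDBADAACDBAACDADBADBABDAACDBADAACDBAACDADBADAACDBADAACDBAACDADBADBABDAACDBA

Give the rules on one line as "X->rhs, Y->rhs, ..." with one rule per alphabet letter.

A->DBA, B->AC, C->B, D->DA

  step 3 ⇒ step 4: DAACDBAACDADBADBABDAACDBADBABDADBADBABDAACDBA ⇒ DA·DBA·DBA·B·DA·AC·DBA·DBA·B·DA·DBA·DA·AC·DBA·DA·AC·DBA·AC·DA·DBA·DBA·B·DA·AC·DBA·DA·AC·DBA·AC·DA·DBA·DA·AC·DBA·DA·AC·DBA·AC·DA·DBA·DBA·B·DA·AC·DBA
    A ↦ DBA
    B ↦ AC
    C ↦ B
    D ↦ DA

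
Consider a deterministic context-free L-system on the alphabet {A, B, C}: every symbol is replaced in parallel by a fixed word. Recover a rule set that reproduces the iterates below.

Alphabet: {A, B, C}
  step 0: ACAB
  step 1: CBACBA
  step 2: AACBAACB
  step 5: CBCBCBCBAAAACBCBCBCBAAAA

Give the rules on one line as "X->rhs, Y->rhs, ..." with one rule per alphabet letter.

A->CB, B->A, C->A

  step 1 ⇒ step 2: CBACBA ⇒ A·A·CB·A·A·CB
    A ↦ CB
    B ↦ A
    C ↦ A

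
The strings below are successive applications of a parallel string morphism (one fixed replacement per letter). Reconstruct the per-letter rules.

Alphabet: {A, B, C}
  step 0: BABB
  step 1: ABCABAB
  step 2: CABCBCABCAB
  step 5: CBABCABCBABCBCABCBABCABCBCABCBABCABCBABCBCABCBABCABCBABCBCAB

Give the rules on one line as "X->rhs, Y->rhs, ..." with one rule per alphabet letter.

  step 1 ⇒ step 2: ABCABAB ⇒ C·AB·CB·C·AB·C·AB
    A ↦ C
    B ↦ AB
    C ↦ CB

A->C, B->AB, C->CB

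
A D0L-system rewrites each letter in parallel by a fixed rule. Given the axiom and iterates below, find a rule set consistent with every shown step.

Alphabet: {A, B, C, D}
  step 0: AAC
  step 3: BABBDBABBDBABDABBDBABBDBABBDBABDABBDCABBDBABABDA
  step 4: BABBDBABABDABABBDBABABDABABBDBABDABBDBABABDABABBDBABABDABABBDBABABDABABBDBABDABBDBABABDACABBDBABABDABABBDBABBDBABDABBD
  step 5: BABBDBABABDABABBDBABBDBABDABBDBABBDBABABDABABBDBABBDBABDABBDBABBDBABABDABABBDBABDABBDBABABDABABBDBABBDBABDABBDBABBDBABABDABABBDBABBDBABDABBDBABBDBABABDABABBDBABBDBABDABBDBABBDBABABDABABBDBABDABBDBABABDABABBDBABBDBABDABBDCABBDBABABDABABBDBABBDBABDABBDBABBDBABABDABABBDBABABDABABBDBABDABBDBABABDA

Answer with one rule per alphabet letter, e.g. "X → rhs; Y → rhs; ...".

A->BBD, B->BA, C->CA, D->BDA

  step 4 ⇒ step 5: BABBDBABABDABABBDBABABDABABBDBABDABBDBABABDABABBDBABABDABABBDBABABDABABBDBABDABBDBABABDACABBDBABABDABABBDBABBDBABDABBD ⇒ BA·BBD·BA·BA·BDA·BA·BBD·BA·BBD·BA·BDA·BBD·BA·BBD·BA·BA·BDA·BA·BBD·BA·BBD·BA·BDA·BBD·BA·BBD·BA·BA·BDA·BA·BBD·BA·BDA·BBD·BA·BA·BDA·BA·BBD·BA·BBD·BA·BDA·BBD·BA·BBD·BA·BA·BDA·BA·BBD·BA·BBD·BA·BDA·BBD·BA·BBD·BA·BA·BDA·BA·BBD·BA·BBD·BA·BDA·BBD·BA·BBD·BA·BA·BDA·BA·BBD·BA·BDA·BBD·BA·BA·BDA·BA·BBD·BA·BBD·BA·BDA·BBD·CA·BBD·BA·BA·BDA·BA·BBD·BA·BBD·BA·BDA·BBD·BA·BBD·BA·BA·BDA·BA·BBD·BA·BA·BDA·BA·BBD·BA·BDA·BBD·BA·BA·BDA
    A ↦ BBD
    B ↦ BA
    C ↦ CA
    D ↦ BDA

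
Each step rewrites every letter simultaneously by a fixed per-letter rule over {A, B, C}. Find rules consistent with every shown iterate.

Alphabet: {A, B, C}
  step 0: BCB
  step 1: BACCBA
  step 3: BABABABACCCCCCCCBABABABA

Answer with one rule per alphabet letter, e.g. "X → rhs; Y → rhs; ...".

  step 0 ⇒ step 1: BCB ⇒ BA·CC·BA
    B ↦ BA
    C ↦ CC
    A ↦ BA  (constrained at step 1)

A->BA, B->BA, C->CC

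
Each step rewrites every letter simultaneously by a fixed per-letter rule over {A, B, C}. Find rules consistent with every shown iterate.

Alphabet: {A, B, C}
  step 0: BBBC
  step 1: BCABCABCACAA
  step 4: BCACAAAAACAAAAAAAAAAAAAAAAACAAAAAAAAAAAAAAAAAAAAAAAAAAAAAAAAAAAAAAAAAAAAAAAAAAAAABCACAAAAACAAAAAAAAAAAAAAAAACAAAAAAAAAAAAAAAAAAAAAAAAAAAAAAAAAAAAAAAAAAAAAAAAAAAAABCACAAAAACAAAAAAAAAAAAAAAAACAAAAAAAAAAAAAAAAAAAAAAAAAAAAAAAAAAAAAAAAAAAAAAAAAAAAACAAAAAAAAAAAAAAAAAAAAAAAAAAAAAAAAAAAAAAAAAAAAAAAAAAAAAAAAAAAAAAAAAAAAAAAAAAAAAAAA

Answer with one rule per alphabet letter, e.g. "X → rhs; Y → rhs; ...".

A->AAA, B->BCA, C->CAA

  step 0 ⇒ step 1: BBBC ⇒ BCA·BCA·BCA·CAA
    B ↦ BCA
    C ↦ CAA
    A ↦ AAA  (constrained at step 1)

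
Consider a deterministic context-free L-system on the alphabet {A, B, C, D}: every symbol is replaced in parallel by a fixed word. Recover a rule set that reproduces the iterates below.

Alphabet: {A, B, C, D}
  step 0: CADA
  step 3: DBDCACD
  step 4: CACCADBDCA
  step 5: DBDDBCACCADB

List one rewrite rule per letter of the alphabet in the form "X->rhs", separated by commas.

  step 4 ⇒ step 5: CACCADBDCA ⇒ D·B·D·D·B·CA·C·CA·D·B
    A ↦ B
    B ↦ C
    C ↦ D
    D ↦ CA

A->B, B->C, C->D, D->CA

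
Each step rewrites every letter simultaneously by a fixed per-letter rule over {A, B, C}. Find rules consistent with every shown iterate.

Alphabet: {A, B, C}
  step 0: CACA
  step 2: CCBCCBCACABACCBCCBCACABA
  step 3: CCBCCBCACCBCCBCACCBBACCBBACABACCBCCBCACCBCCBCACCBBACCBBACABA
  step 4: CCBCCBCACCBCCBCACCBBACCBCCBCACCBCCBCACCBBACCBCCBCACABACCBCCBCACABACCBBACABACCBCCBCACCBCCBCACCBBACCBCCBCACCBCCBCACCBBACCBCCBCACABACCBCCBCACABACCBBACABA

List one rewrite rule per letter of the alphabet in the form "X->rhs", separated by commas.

  step 3 ⇒ step 4: CCBCCBCACCBCCBCACCBBACCBBACABACCBCCBCACCBCCBCACCBBACCBBACABA ⇒ CCB·CCB·CA·CCB·CCB·CA·CCB·BA·CCB·CCB·CA·CCB·CCB·CA·CCB·BA·CCB·CCB·CA·CA·BA·CCB·CCB·CA·CA·BA·CCB·BA·CA·BA·CCB·CCB·CA·CCB·CCB·CA·CCB·BA·CCB·CCB·CA·CCB·CCB·CA·CCB·BA·CCB·CCB·CA·CA·BA·CCB·CCB·CA·CA·BA·CCB·BA·CA·BA
    A ↦ BA
    B ↦ CA
    C ↦ CCB

A->BA, B->CA, C->CCB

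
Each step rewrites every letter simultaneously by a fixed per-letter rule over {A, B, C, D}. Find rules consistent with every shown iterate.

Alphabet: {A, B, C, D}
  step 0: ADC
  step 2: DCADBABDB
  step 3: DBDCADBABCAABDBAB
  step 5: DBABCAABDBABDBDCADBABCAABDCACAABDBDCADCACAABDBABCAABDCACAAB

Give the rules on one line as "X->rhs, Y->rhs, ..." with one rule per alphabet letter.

  step 2 ⇒ step 3: DCADBABDB ⇒ DB·D·CA·DB·AB·CA·AB·DB·AB
    A ↦ CA
    B ↦ AB
    C ↦ D
    D ↦ DB

A->CA, B->AB, C->D, D->DB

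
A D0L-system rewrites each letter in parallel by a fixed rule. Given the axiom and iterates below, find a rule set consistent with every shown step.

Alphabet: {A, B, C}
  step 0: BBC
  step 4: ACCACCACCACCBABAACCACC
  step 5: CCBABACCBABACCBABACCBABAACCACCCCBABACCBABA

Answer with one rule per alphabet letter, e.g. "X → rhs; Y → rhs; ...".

  step 4 ⇒ step 5: ACCACCACCACCBABAACCACC ⇒ CC·BA·BA·CC·BA·BA·CC·BA·BA·CC·BA·BA·A·CC·A·CC·CC·BA·BA·CC·BA·BA
    A ↦ CC
    B ↦ A
    C ↦ BA

A->CC, B->A, C->BA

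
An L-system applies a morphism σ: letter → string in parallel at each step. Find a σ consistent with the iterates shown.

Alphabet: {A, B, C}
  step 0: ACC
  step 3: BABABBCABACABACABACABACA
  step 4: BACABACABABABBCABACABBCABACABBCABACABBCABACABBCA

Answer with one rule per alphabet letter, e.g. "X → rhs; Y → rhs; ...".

A->CA, B->BA, C->BB

  step 3 ⇒ step 4: BABABBCABACABACABACABACA ⇒ BA·CA·BA·CA·BA·BA·BB·CA·BA·CA·BB·CA·BA·CA·BB·CA·BA·CA·BB·CA·BA·CA·BB·CA
    A ↦ CA
    B ↦ BA
    C ↦ BB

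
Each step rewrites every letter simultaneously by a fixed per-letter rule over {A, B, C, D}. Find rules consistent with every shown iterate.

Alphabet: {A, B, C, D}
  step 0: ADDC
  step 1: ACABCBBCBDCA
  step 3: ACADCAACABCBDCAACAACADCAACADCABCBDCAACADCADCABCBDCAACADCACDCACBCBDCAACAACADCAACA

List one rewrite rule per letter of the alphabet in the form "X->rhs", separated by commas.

A->ACA, B->C, C->DCA, D->BCB

  step 0 ⇒ step 1: ADDC ⇒ ACA·BCB·BCB·DCA
    A ↦ ACA
    C ↦ DCA
    D ↦ BCB
    B ↦ C  (constrained at step 1)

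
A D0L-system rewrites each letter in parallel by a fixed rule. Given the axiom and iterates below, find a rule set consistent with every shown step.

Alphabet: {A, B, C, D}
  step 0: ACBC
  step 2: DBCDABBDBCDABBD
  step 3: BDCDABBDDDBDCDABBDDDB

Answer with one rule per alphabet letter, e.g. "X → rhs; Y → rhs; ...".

  step 2 ⇒ step 3: DBCDABBDBCDABBD ⇒ B·D·CDA·B·BD·D·D·B·D·CDA·B·BD·D·D·B
    A ↦ BD
    B ↦ D
    C ↦ CDA
    D ↦ B

A->BD, B->D, C->CDA, D->B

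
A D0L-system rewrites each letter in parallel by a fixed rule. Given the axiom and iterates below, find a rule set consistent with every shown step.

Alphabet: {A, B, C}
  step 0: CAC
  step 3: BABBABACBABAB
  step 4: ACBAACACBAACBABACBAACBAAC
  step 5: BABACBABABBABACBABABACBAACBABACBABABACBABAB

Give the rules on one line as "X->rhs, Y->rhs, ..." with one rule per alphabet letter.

A->BA, B->AC, C->B

  step 4 ⇒ step 5: ACBAACACBAACBABACBAACBAAC ⇒ BA·B·AC·BA·BA·B·BA·B·AC·BA·BA·B·AC·BA·AC·BA·B·AC·BA·BA·B·AC·BA·BA·B
    A ↦ BA
    B ↦ AC
    C ↦ B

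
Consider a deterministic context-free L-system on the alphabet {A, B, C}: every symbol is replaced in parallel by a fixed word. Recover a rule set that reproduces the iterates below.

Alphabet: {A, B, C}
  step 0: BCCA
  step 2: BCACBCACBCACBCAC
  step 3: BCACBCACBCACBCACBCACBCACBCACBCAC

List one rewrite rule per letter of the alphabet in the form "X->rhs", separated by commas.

  step 2 ⇒ step 3: BCACBCACBCACBCAC ⇒ BC·AC·BC·AC·BC·AC·BC·AC·BC·AC·BC·AC·BC·AC·BC·AC
    A ↦ BC
    B ↦ BC
    C ↦ AC

A->BC, B->BC, C->AC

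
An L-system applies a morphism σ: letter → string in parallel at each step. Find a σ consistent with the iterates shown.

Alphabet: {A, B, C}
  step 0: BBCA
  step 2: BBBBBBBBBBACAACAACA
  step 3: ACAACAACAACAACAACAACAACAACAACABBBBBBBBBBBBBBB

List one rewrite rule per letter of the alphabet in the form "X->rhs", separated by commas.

A->BB, B->ACA, C->B

  step 2 ⇒ step 3: BBBBBBBBBBACAACAACA ⇒ ACA·ACA·ACA·ACA·ACA·ACA·ACA·ACA·ACA·ACA·BB·B·BB·BB·B·BB·BB·B·BB
    A ↦ BB
    B ↦ ACA
    C ↦ B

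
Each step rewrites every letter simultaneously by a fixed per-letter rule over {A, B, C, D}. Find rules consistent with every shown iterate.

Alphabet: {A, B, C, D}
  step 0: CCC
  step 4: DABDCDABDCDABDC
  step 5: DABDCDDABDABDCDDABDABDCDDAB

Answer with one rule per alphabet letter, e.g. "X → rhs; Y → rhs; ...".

  step 4 ⇒ step 5: DABDCDABDCDABDC ⇒ DA·BDC·D·DA·B·DA·BDC·D·DA·B·DA·BDC·D·DA·B
    A ↦ BDC
    B ↦ D
    C ↦ B
    D ↦ DA

A->BDC, B->D, C->B, D->DA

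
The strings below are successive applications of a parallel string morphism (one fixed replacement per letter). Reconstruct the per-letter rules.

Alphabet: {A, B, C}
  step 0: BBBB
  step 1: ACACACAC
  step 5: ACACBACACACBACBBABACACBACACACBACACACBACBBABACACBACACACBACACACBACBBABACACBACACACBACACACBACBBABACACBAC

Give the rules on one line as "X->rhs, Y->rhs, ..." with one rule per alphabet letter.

  step 0 ⇒ step 1: BBBB ⇒ AC·AC·AC·AC
    B ↦ AC
    A ↦ B  (constrained at step 1)
    C ↦ BAB  (constrained at step 1)

A->B, B->AC, C->BAB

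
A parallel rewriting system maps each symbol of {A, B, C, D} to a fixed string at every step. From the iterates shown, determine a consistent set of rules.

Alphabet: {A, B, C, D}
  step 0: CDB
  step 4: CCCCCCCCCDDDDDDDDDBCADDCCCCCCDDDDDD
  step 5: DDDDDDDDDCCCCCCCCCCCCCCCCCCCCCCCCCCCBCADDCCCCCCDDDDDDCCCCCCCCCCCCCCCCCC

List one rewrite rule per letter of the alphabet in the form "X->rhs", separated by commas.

A->D, B->BCA, C->D, D->CCC

  step 4 ⇒ step 5: CCCCCCCCCDDDDDDDDDBCADDCCCCCCDDDDDD ⇒ D·D·D·D·D·D·D·D·D·CCC·CCC·CCC·CCC·CCC·CCC·CCC·CCC·CCC·BCA·D·D·CCC·CCC·D·D·D·D·D·D·CCC·CCC·CCC·CCC·CCC·CCC
    A ↦ D
    B ↦ BCA
    C ↦ D
    D ↦ CCC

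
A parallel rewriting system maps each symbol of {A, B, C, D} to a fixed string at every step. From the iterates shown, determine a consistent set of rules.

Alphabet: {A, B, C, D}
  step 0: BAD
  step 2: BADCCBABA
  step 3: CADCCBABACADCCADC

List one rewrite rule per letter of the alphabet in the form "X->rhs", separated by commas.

  step 2 ⇒ step 3: BADCCBABA ⇒ CA·DC·C·BA·BA·CA·DC·CA·DC
    A ↦ DC
    B ↦ CA
    C ↦ BA
    D ↦ C

A->DC, B->CA, C->BA, D->C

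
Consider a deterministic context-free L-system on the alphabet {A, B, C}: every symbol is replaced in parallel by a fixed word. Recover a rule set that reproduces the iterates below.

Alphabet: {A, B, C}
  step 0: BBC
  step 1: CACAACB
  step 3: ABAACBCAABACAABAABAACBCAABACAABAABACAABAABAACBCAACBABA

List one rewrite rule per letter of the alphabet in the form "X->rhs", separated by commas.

A->ABA, B->CA, C->ACB

  step 0 ⇒ step 1: BBC ⇒ CA·CA·ACB
    B ↦ CA
    C ↦ ACB
    A ↦ ABA  (constrained at step 1)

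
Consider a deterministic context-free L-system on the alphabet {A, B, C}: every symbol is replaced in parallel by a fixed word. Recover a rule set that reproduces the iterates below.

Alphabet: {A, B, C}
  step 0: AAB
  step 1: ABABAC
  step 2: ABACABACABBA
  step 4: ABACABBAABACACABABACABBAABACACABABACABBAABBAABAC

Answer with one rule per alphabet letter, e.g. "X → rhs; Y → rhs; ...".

  step 1 ⇒ step 2: ABABAC ⇒ AB·AC·AB·AC·AB·BA
    A ↦ AB
    B ↦ AC
    C ↦ BA

A->AB, B->AC, C->BA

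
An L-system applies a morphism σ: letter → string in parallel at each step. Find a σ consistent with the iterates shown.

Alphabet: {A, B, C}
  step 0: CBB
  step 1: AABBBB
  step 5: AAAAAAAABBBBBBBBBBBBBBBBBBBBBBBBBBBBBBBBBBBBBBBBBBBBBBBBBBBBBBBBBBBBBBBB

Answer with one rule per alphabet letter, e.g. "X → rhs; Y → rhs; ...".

  step 0 ⇒ step 1: CBB ⇒ AA·BB·BB
    B ↦ BB
    C ↦ AA
    A ↦ C  (constrained at step 1)

A->C, B->BB, C->AA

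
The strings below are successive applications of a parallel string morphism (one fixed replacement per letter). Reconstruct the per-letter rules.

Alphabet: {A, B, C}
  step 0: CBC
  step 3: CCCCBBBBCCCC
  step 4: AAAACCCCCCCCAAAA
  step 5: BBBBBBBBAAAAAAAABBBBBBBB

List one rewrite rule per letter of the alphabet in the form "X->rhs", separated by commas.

A->BB, B->CC, C->A

  step 4 ⇒ step 5: AAAACCCCCCCCAAAA ⇒ BB·BB·BB·BB·A·A·A·A·A·A·A·A·BB·BB·BB·BB
    A ↦ BB
    C ↦ A
  step 3 ⇒ step 4: CCCCBBBBCCCC ⇒ A·A·A·A·CC·CC·CC·CC·A·A·A·A
    B ↦ CC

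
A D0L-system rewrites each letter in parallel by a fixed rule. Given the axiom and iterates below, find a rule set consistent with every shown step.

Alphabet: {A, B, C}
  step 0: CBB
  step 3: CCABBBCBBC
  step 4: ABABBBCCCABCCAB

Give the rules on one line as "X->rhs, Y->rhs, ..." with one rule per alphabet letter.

  step 3 ⇒ step 4: CCABBBCBBC ⇒ AB·AB·BB·C·C·C·AB·C·C·AB
    A ↦ BB
    B ↦ C
    C ↦ AB

A->BB, B->C, C->AB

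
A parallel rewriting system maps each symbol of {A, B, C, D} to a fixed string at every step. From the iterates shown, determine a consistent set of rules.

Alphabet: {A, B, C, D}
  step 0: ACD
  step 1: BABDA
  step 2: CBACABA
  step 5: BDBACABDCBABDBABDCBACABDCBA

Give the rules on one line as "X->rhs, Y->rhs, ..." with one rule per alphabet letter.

A->BA, B->C, C->BD, D->A

  step 1 ⇒ step 2: BABDA ⇒ C·BA·C·A·BA
    A ↦ BA
    B ↦ C
    D ↦ A
  step 0 ⇒ step 1: ACD ⇒ BA·BD·A
    C ↦ BD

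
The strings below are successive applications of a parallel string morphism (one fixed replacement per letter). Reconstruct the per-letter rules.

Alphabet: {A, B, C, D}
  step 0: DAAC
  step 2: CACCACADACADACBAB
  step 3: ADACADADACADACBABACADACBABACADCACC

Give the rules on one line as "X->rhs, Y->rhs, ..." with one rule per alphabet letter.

A->AC, B->C, C->AD, D->BAB

  step 2 ⇒ step 3: CACCACADACADACBAB ⇒ AD·AC·AD·AD·AC·AD·AC·BAB·AC·AD·AC·BAB·AC·AD·C·AC·C
    A ↦ AC
    B ↦ C
    C ↦ AD
    D ↦ BAB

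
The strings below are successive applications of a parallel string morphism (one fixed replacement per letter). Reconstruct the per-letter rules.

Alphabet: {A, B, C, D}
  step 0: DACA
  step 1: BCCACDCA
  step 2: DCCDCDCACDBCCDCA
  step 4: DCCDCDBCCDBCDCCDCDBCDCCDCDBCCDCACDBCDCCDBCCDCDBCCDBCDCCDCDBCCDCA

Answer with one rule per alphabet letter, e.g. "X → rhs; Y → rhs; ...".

A->CA, B->DC, C->CD, D->BC

  step 1 ⇒ step 2: BCCACDCA ⇒ DC·CD·CD·CA·CD·BC·CD·CA
    A ↦ CA
    B ↦ DC
    C ↦ CD
    D ↦ BC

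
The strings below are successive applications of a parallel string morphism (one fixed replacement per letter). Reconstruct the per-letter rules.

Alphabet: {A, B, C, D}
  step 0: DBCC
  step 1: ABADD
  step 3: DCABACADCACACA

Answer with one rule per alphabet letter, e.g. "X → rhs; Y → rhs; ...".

  step 0 ⇒ step 1: DBCC ⇒ A·BA·D·D
    B ↦ BA
    C ↦ D
    D ↦ A
    A ↦ CA  (constrained at step 1)

A->CA, B->BA, C->D, D->A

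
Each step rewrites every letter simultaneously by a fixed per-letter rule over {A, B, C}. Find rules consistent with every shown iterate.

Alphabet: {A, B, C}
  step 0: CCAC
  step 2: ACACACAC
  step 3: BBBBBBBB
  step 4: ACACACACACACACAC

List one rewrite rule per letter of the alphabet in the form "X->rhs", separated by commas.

  step 3 ⇒ step 4: BBBBBBBB ⇒ AC·AC·AC·AC·AC·AC·AC·AC
    B ↦ AC
  step 2 ⇒ step 3: ACACACAC ⇒ B·B·B·B·B·B·B·B
    A ↦ B
  step 2 ⇒ step 3: ACACACAC ⇒ B·B·B·B·B·B·B·B
    C ↦ B

A->B, B->AC, C->B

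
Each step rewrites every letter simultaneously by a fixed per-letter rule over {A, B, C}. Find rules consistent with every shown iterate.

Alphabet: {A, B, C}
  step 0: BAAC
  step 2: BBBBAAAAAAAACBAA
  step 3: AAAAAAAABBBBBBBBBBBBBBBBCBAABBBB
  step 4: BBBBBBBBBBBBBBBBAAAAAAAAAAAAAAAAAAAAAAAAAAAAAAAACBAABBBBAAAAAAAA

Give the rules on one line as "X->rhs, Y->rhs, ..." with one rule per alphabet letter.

  step 3 ⇒ step 4: AAAAAAAABBBBBBBBBBBBBBBBCBAABBBB ⇒ BB·BB·BB·BB·BB·BB·BB·BB·AA·AA·AA·AA·AA·AA·AA·AA·AA·AA·AA·AA·AA·AA·AA·AA·CB·AA·BB·BB·AA·AA·AA·AA
    A ↦ BB
    B ↦ AA
    C ↦ CB

A->BB, B->AA, C->CB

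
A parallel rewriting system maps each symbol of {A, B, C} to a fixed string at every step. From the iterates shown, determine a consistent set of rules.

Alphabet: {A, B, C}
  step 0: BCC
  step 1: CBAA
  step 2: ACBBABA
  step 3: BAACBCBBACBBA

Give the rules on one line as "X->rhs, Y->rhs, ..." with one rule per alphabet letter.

  step 2 ⇒ step 3: ACBBABA ⇒ BA·A·CB·CB·BA·CB·BA
    A ↦ BA
    B ↦ CB
    C ↦ A

A->BA, B->CB, C->A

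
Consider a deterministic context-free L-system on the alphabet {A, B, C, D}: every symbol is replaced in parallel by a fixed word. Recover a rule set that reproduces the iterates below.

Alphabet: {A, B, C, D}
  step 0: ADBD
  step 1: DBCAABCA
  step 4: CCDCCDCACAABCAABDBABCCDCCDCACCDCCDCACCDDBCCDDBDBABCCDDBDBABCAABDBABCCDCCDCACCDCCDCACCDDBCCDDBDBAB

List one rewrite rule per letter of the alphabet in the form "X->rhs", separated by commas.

  step 0 ⇒ step 1: ADBD ⇒ DB·CA·AB·CA
    A ↦ DB
    B ↦ AB
    D ↦ CA
    C ↦ CCD  (constrained at step 1)

A->DB, B->AB, C->CCD, D->CA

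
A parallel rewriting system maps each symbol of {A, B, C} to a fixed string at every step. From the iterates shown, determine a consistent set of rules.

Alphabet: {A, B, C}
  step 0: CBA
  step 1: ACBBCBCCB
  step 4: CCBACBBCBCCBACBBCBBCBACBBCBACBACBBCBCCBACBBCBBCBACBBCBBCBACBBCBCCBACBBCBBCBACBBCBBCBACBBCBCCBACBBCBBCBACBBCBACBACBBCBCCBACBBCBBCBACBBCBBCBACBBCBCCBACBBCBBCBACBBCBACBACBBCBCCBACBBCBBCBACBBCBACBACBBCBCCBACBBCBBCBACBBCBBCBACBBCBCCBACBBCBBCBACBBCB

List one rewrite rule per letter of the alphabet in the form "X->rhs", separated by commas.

A->CCB, B->BCB, C->ACB

  step 0 ⇒ step 1: CBA ⇒ ACB·BCB·CCB
    A ↦ CCB
    B ↦ BCB
    C ↦ ACB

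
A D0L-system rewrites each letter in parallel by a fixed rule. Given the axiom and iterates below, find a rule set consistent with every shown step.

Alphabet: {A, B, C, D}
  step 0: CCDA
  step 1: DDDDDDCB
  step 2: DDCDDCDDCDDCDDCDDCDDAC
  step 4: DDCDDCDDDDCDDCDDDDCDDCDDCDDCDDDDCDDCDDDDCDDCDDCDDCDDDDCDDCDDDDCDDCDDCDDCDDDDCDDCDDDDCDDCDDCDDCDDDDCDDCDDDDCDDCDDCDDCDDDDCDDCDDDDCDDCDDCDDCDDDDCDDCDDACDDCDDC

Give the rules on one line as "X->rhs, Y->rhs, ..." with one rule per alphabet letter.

A->B, B->AC, C->DD, D->DDC

  step 1 ⇒ step 2: DDDDDDCB ⇒ DDC·DDC·DDC·DDC·DDC·DDC·DD·AC
    B ↦ AC
    C ↦ DD
    D ↦ DDC
  step 0 ⇒ step 1: CCDA ⇒ DD·DD·DDC·B
    A ↦ B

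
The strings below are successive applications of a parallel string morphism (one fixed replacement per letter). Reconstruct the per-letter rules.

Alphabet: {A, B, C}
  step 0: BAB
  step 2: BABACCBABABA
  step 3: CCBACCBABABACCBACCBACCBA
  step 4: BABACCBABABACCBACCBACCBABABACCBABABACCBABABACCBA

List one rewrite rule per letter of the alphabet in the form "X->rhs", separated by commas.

A->BA, B->CC, C->BA

  step 3 ⇒ step 4: CCBACCBABABACCBACCBACCBA ⇒ BA·BA·CC·BA·BA·BA·CC·BA·CC·BA·CC·BA·BA·BA·CC·BA·BA·BA·CC·BA·BA·BA·CC·BA
    A ↦ BA
    B ↦ CC
    C ↦ BA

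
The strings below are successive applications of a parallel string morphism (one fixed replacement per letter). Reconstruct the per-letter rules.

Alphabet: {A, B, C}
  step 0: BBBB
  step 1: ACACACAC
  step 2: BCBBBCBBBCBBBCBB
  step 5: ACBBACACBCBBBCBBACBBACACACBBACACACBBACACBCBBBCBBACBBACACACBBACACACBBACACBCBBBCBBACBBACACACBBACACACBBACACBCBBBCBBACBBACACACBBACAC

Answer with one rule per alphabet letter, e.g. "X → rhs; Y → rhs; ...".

A->BC, B->AC, C->BB

  step 1 ⇒ step 2: ACACACAC ⇒ BC·BB·BC·BB·BC·BB·BC·BB
    A ↦ BC
    C ↦ BB
  step 0 ⇒ step 1: BBBB ⇒ AC·AC·AC·AC
    B ↦ AC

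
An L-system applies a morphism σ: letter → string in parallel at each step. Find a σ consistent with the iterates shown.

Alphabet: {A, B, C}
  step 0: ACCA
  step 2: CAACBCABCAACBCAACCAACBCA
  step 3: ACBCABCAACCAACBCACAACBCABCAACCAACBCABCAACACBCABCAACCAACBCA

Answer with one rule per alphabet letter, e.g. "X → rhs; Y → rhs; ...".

  step 2 ⇒ step 3: CAACBCABCAACBCAACCAACBCA ⇒ AC·BCA·BCA·AC·CA·AC·BCA·CA·AC·BCA·BCA·AC·CA·AC·BCA·BCA·AC·AC·BCA·BCA·AC·CA·AC·BCA
    A ↦ BCA
    B ↦ CA
    C ↦ AC

A->BCA, B->CA, C->AC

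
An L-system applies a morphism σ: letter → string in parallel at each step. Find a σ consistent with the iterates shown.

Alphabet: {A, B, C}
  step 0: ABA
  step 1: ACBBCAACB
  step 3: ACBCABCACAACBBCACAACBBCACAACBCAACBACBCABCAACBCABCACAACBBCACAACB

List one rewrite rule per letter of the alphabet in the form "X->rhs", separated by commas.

  step 0 ⇒ step 1: ABA ⇒ ACB·BCA·ACB
    A ↦ ACB
    B ↦ BCA
    C ↦ CA  (constrained at step 1)

A->ACB, B->BCA, C->CA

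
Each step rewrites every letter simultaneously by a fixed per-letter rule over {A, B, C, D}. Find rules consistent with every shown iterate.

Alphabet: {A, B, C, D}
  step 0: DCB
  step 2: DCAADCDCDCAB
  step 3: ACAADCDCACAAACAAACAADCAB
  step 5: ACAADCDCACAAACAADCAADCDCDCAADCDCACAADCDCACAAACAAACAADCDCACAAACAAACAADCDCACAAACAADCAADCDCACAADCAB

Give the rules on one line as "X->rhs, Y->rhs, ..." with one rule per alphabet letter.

  step 2 ⇒ step 3: DCAADCDCDCAB ⇒ AC·AA·DC·DC·AC·AA·AC·AA·AC·AA·DC·AB
    A ↦ DC
    B ↦ AB
    C ↦ AA
    D ↦ AC

A->DC, B->AB, C->AA, D->AC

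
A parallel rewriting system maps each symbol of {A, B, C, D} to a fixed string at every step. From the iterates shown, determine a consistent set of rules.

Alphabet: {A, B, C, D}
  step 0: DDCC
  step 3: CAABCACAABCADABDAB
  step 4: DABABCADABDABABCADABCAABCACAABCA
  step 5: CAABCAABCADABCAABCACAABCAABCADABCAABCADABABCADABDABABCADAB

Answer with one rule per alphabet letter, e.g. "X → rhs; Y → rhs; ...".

A->AB, B->CA, C->D, D->CA

  step 4 ⇒ step 5: DABABCADABDABABCADABCAABCACAABCA ⇒ CA·AB·CA·AB·CA·D·AB·CA·AB·CA·CA·AB·CA·AB·CA·D·AB·CA·AB·CA·D·AB·AB·CA·D·AB·D·AB·AB·CA·D·AB
    A ↦ AB
    B ↦ CA
    C ↦ D
    D ↦ CA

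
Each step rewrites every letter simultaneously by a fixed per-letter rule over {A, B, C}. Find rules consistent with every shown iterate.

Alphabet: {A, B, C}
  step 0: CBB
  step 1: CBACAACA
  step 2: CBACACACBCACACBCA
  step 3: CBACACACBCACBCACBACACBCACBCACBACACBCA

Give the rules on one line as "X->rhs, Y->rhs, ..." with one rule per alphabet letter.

  step 2 ⇒ step 3: CBACACACBCACACBCA ⇒ CB·ACA·CA·CB·CA·CB·CA·CB·ACA·CB·CA·CB·CA·CB·ACA·CB·CA
    A ↦ CA
    B ↦ ACA
    C ↦ CB

A->CA, B->ACA, C->CB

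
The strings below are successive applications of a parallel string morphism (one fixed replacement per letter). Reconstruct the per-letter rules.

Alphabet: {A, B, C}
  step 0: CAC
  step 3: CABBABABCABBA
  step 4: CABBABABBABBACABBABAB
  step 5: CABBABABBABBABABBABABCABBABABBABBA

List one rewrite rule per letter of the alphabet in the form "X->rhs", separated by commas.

A->B, B->BA, C->CA

  step 4 ⇒ step 5: CABBABABBABBACABBABAB ⇒ CA·B·BA·BA·B·BA·B·BA·BA·B·BA·BA·B·CA·B·BA·BA·B·BA·B·BA
    A ↦ B
    B ↦ BA
    C ↦ CA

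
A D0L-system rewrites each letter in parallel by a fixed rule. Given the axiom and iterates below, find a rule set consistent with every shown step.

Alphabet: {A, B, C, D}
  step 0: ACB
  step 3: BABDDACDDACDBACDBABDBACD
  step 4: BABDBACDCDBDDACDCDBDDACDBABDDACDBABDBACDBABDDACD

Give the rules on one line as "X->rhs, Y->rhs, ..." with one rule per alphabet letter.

A->BD, B->BA, C->DA, D->CD

  step 3 ⇒ step 4: BABDDACDDACDBACDBABDBACD ⇒ BA·BD·BA·CD·CD·BD·DA·CD·CD·BD·DA·CD·BA·BD·DA·CD·BA·BD·BA·CD·BA·BD·DA·CD
    A ↦ BD
    B ↦ BA
    C ↦ DA
    D ↦ CD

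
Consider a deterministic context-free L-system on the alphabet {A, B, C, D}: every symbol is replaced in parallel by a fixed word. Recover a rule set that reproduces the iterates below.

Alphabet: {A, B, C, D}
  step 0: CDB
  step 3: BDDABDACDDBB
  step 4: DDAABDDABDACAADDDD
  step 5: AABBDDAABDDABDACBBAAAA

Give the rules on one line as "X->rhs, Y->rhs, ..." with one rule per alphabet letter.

A->B, B->DD, C->DAC, D->A

  step 4 ⇒ step 5: DDAABDDABDACAADDDD ⇒ A·A·B·B·DD·A·A·B·DD·A·B·DAC·B·B·A·A·A·A
    A ↦ B
    B ↦ DD
    C ↦ DAC
    D ↦ A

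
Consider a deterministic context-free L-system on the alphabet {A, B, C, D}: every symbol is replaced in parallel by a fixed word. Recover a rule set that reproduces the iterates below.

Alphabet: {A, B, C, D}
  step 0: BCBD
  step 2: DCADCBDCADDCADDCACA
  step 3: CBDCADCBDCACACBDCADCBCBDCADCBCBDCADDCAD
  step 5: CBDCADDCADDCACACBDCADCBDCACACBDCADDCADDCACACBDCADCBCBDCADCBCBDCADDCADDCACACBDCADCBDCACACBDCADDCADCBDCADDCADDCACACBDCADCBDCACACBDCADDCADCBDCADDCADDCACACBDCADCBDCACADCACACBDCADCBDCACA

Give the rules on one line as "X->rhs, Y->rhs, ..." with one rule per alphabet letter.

  step 2 ⇒ step 3: DCADCBDCADDCADDCACA ⇒ CB·DCA·D·CB·DCA·CA·CB·DCA·D·CB·CB·DCA·D·CB·CB·DCA·D·DCA·D
    A ↦ D
    B ↦ CA
    C ↦ DCA
    D ↦ CB

A->D, B->CA, C->DCA, D->CB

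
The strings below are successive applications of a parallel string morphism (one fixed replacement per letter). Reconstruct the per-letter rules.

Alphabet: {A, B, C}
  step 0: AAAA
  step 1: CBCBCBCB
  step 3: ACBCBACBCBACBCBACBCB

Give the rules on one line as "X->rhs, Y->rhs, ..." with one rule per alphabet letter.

A->CB, B->A, C->BA

  step 0 ⇒ step 1: AAAA ⇒ CB·CB·CB·CB
    A ↦ CB
    B ↦ A  (constrained at step 1)
    C ↦ BA  (constrained at step 1)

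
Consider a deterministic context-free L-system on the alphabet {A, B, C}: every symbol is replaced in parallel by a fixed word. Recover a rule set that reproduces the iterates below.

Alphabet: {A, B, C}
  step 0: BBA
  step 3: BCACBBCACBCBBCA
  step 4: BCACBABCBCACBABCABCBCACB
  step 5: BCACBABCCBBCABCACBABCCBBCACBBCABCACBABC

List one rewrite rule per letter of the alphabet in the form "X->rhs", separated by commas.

  step 4 ⇒ step 5: BCACBABCBCACBABCABCBCACB ⇒ BC·A·CB·A·BC·CB·BC·A·BC·A·CB·A·BC·CB·BC·A·CB·BC·A·BC·A·CB·A·BC
    A ↦ CB
    B ↦ BC
    C ↦ A

A->CB, B->BC, C->A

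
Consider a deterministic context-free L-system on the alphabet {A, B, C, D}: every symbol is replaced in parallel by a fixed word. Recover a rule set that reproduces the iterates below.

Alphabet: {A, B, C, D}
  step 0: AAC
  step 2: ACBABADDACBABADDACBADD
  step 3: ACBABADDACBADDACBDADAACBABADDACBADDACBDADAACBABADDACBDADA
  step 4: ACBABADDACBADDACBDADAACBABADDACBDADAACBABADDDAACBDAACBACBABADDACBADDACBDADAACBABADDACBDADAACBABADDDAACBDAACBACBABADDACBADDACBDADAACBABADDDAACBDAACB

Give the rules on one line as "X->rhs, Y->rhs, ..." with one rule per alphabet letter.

A->ACB, B->ADD, C->AB, D->DA

  step 3 ⇒ step 4: ACBABADDACBADDACBDADAACBABADDACBADDACBDADAACBABADDACBDADA ⇒ ACB·AB·ADD·ACB·ADD·ACB·DA·DA·ACB·AB·ADD·ACB·DA·DA·ACB·AB·ADD·DA·ACB·DA·ACB·ACB·AB·ADD·ACB·ADD·ACB·DA·DA·ACB·AB·ADD·ACB·DA·DA·ACB·AB·ADD·DA·ACB·DA·ACB·ACB·AB·ADD·ACB·ADD·ACB·DA·DA·ACB·AB·ADD·DA·ACB·DA·ACB
    A ↦ ACB
    B ↦ ADD
    C ↦ AB
    D ↦ DA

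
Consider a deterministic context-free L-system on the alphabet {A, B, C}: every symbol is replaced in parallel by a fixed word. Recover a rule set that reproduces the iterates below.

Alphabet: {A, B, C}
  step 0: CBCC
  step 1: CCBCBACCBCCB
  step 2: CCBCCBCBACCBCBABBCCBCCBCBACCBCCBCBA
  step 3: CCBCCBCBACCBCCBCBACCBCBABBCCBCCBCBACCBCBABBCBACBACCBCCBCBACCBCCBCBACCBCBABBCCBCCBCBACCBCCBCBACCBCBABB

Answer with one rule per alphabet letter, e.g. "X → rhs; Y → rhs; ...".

A->BB, B->CBA, C->CCB

  step 2 ⇒ step 3: CCBCCBCBACCBCBABBCCBCCBCBACCBCCBCBA ⇒ CCB·CCB·CBA·CCB·CCB·CBA·CCB·CBA·BB·CCB·CCB·CBA·CCB·CBA·BB·CBA·CBA·CCB·CCB·CBA·CCB·CCB·CBA·CCB·CBA·BB·CCB·CCB·CBA·CCB·CCB·CBA·CCB·CBA·BB
    A ↦ BB
    B ↦ CBA
    C ↦ CCB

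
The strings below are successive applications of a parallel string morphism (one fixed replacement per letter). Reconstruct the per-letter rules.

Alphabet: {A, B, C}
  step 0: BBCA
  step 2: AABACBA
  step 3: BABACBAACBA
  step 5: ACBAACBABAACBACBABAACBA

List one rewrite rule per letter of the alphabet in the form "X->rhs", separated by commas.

A->BA, B->C, C->A

  step 2 ⇒ step 3: AABACBA ⇒ BA·BA·C·BA·A·C·BA
    A ↦ BA
    B ↦ C
    C ↦ A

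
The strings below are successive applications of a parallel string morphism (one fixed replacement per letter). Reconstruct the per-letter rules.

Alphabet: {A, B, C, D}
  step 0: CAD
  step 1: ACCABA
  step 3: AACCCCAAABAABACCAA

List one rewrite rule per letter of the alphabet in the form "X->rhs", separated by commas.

A->CC, B->DDA, C->A, D->ABA

  step 0 ⇒ step 1: CAD ⇒ A·CC·ABA
    A ↦ CC
    C ↦ A
    D ↦ ABA
    B ↦ DDA  (constrained at step 1)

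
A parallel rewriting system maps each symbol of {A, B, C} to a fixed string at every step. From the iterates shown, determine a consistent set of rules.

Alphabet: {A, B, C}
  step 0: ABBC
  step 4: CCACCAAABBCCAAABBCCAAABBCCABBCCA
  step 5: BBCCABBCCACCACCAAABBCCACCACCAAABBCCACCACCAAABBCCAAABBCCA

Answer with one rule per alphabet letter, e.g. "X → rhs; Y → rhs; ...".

  step 4 ⇒ step 5: CCACCAAABBCCAAABBCCAAABBCCABBCCA ⇒ B·B·CCA·B·B·CCA·CCA·CCA·A·A·B·B·CCA·CCA·CCA·A·A·B·B·CCA·CCA·CCA·A·A·B·B·CCA·A·A·B·B·CCA
    A ↦ CCA
    B ↦ A
    C ↦ B

A->CCA, B->A, C->B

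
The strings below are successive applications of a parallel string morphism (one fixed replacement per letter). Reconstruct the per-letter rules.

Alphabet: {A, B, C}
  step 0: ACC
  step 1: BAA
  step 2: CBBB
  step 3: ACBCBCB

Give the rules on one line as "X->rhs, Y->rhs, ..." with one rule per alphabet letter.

A->B, B->CB, C->A

  step 2 ⇒ step 3: CBBB ⇒ A·CB·CB·CB
    B ↦ CB
    C ↦ A
  step 0 ⇒ step 1: ACC ⇒ B·A·A
    A ↦ B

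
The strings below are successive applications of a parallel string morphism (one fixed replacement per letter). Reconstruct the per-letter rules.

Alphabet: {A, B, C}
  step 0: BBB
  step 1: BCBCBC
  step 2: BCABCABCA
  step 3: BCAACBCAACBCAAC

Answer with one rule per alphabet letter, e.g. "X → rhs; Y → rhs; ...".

A->AC, B->BC, C->A

  step 2 ⇒ step 3: BCABCABCA ⇒ BC·A·AC·BC·A·AC·BC·A·AC
    A ↦ AC
    B ↦ BC
    C ↦ A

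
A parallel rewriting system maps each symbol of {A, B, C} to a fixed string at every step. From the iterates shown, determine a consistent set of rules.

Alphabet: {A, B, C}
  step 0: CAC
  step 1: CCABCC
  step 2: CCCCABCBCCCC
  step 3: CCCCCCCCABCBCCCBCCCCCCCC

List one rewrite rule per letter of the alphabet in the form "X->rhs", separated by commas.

A->AB, B->CB, C->CC

  step 2 ⇒ step 3: CCCCABCBCCCC ⇒ CC·CC·CC·CC·AB·CB·CC·CB·CC·CC·CC·CC
    A ↦ AB
    B ↦ CB
    C ↦ CC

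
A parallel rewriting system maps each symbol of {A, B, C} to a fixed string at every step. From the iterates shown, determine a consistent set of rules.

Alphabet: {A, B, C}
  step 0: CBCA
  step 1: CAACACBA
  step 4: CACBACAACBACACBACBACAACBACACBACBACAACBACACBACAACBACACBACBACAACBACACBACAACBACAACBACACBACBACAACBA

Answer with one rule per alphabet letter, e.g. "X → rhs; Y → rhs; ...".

A->CBA, B->A, C->CA

  step 0 ⇒ step 1: CBCA ⇒ CA·A·CA·CBA
    A ↦ CBA
    B ↦ A
    C ↦ CA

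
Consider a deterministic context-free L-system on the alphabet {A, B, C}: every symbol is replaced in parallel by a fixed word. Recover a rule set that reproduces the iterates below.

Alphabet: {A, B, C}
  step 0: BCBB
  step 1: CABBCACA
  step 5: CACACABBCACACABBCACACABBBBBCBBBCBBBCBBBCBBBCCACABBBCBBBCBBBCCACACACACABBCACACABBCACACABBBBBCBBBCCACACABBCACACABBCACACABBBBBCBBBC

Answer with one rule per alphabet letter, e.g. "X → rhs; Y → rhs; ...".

  step 0 ⇒ step 1: BCBB ⇒ CA·BB·CA·CA
    B ↦ CA
    C ↦ BB
    A ↦ BC  (constrained at step 1)

A->BC, B->CA, C->BB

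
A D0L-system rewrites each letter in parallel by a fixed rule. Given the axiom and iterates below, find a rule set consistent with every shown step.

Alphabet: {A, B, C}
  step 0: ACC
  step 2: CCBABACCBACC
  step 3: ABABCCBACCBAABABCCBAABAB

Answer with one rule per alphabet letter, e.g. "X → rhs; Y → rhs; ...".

A->BA, B->CC, C->AB

  step 2 ⇒ step 3: CCBABACCBACC ⇒ AB·AB·CC·BA·CC·BA·AB·AB·CC·BA·AB·AB
    A ↦ BA
    B ↦ CC
    C ↦ AB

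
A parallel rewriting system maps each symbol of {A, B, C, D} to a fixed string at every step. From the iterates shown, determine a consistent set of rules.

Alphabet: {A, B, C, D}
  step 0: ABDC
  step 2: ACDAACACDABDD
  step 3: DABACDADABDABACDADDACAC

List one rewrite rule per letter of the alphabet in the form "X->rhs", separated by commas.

A->DA, B->DD, C->B, D->AC

  step 2 ⇒ step 3: ACDAACACDABDD ⇒ DA·B·AC·DA·DA·B·DA·B·AC·DA·DD·AC·AC
    A ↦ DA
    B ↦ DD
    C ↦ B
    D ↦ AC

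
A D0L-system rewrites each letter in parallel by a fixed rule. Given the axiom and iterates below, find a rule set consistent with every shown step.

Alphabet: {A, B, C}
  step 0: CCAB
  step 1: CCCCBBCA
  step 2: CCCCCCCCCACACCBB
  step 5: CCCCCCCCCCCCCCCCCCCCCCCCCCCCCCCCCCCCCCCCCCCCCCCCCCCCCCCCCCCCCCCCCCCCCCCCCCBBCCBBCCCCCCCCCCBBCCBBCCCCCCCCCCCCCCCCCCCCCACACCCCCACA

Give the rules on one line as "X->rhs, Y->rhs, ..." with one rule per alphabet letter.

  step 1 ⇒ step 2: CCCCBBCA ⇒ CC·CC·CC·CC·CA·CA·CC·BB
    A ↦ BB
    B ↦ CA
    C ↦ CC

A->BB, B->CA, C->CC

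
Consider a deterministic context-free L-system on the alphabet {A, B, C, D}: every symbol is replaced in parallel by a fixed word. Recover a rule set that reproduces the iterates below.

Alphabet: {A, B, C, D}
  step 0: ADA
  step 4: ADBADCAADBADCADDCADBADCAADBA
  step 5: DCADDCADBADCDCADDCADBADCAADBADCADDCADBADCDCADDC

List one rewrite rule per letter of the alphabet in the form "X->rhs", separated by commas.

A->DC, B->D, C->DBA, D->A

  step 4 ⇒ step 5: ADBADCAADBADCADDCADBADCAADBA ⇒ DC·A·D·DC·A·DBA·DC·DC·A·D·DC·A·DBA·DC·A·A·DBA·DC·A·D·DC·A·DBA·DC·DC·A·D·DC
    A ↦ DC
    B ↦ D
    C ↦ DBA
    D ↦ A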